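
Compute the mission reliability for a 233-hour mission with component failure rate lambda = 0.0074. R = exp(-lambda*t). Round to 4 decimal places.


lambda = 0.0074
mission_time = 233
lambda * t = 0.0074 * 233 = 1.7242
R = exp(-1.7242)
R = 0.1783

0.1783


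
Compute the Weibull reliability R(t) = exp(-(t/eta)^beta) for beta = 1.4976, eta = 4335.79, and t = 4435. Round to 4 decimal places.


beta = 1.4976, eta = 4335.79, t = 4435
t/eta = 4435 / 4335.79 = 1.0229
(t/eta)^beta = 1.0229^1.4976 = 1.0345
R(t) = exp(-1.0345)
R(t) = 0.3554

0.3554


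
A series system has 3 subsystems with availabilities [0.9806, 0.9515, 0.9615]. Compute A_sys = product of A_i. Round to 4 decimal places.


Subsystems: [0.9806, 0.9515, 0.9615]
After subsystem 1 (A=0.9806): product = 0.9806
After subsystem 2 (A=0.9515): product = 0.933
After subsystem 3 (A=0.9615): product = 0.8971
A_sys = 0.8971

0.8971


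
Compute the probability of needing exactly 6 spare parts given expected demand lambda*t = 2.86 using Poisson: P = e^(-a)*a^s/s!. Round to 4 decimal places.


a = 2.86, s = 6
e^(-a) = e^(-2.86) = 0.0573
a^s = 2.86^6 = 547.2631
s! = 720
P = 0.0573 * 547.2631 / 720
P = 0.0435

0.0435


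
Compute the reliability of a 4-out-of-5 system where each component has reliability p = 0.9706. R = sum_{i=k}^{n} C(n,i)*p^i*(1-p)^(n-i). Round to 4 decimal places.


k = 4, n = 5, p = 0.9706
i=4: C(5,4)=5 * 0.9706^4 * 0.0294^1 = 0.1305
i=5: C(5,5)=1 * 0.9706^5 * 0.0294^0 = 0.8614
R = sum of terms = 0.9919

0.9919


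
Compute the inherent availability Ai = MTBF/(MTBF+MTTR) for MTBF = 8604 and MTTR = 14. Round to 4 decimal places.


MTBF = 8604
MTTR = 14
MTBF + MTTR = 8618
Ai = 8604 / 8618
Ai = 0.9984

0.9984


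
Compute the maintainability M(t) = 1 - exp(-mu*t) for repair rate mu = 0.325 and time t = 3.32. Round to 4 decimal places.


mu = 0.325, t = 3.32
mu * t = 0.325 * 3.32 = 1.079
exp(-1.079) = 0.3399
M(t) = 1 - 0.3399
M(t) = 0.6601

0.6601


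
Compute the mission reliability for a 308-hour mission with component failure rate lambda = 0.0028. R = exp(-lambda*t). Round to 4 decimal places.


lambda = 0.0028
mission_time = 308
lambda * t = 0.0028 * 308 = 0.8624
R = exp(-0.8624)
R = 0.4221

0.4221


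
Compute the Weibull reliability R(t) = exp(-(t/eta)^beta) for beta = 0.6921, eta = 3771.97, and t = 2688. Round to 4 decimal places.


beta = 0.6921, eta = 3771.97, t = 2688
t/eta = 2688 / 3771.97 = 0.7126
(t/eta)^beta = 0.7126^0.6921 = 0.791
R(t) = exp(-0.791)
R(t) = 0.4534

0.4534


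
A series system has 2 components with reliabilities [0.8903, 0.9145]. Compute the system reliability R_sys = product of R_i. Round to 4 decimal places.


Components: [0.8903, 0.9145]
After component 1 (R=0.8903): product = 0.8903
After component 2 (R=0.9145): product = 0.8142
R_sys = 0.8142

0.8142


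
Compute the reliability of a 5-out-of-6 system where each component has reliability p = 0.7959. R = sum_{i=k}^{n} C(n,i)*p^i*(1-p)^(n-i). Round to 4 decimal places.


k = 5, n = 6, p = 0.7959
i=5: C(6,5)=6 * 0.7959^5 * 0.2041^1 = 0.3911
i=6: C(6,6)=1 * 0.7959^6 * 0.2041^0 = 0.2542
R = sum of terms = 0.6453

0.6453


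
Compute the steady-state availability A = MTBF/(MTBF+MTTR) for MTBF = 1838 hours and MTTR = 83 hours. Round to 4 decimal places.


MTBF = 1838
MTTR = 83
MTBF + MTTR = 1921
A = 1838 / 1921
A = 0.9568

0.9568


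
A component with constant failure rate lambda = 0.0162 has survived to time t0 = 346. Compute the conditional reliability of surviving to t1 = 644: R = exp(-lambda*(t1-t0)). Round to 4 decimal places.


lambda = 0.0162
t0 = 346, t1 = 644
t1 - t0 = 298
lambda * (t1-t0) = 0.0162 * 298 = 4.8276
R = exp(-4.8276)
R = 0.008

0.008


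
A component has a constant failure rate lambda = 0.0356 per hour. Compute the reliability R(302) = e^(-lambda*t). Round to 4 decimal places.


lambda = 0.0356
t = 302
lambda * t = 10.7512
R(t) = e^(-10.7512)
R(t) = 0.0

0.0


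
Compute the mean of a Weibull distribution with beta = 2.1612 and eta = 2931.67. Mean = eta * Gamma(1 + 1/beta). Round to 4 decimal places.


beta = 2.1612, eta = 2931.67
1/beta = 0.4627
1 + 1/beta = 1.4627
Gamma(1.4627) = 0.8856
Mean = 2931.67 * 0.8856
Mean = 2596.2978

2596.2978


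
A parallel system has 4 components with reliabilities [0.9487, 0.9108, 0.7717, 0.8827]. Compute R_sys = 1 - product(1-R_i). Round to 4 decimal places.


Components: [0.9487, 0.9108, 0.7717, 0.8827]
(1 - 0.9487) = 0.0513, running product = 0.0513
(1 - 0.9108) = 0.0892, running product = 0.0046
(1 - 0.7717) = 0.2283, running product = 0.001
(1 - 0.8827) = 0.1173, running product = 0.0001
Product of (1-R_i) = 0.0001
R_sys = 1 - 0.0001 = 0.9999

0.9999


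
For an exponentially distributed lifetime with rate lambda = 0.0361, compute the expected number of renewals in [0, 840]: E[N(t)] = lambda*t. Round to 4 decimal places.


lambda = 0.0361
t = 840
E[N(t)] = lambda * t
E[N(t)] = 0.0361 * 840
E[N(t)] = 30.324

30.324


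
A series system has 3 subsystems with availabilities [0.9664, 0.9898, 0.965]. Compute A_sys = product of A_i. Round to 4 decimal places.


Subsystems: [0.9664, 0.9898, 0.965]
After subsystem 1 (A=0.9664): product = 0.9664
After subsystem 2 (A=0.9898): product = 0.9565
After subsystem 3 (A=0.965): product = 0.9231
A_sys = 0.9231

0.9231


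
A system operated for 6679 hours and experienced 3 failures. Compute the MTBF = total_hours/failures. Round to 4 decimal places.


total_hours = 6679
failures = 3
MTBF = 6679 / 3
MTBF = 2226.3333

2226.3333


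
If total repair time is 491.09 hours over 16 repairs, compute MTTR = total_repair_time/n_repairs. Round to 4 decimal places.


total_repair_time = 491.09
n_repairs = 16
MTTR = 491.09 / 16
MTTR = 30.6931

30.6931


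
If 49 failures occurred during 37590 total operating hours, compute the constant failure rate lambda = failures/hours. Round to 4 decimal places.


failures = 49
total_hours = 37590
lambda = 49 / 37590
lambda = 0.0013

0.0013


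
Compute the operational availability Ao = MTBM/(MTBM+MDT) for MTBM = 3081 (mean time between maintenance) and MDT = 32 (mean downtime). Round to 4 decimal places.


MTBM = 3081
MDT = 32
MTBM + MDT = 3113
Ao = 3081 / 3113
Ao = 0.9897

0.9897


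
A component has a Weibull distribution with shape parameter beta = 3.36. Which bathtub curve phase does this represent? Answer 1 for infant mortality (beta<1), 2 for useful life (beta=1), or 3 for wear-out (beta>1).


beta = 3.36
Compare beta to 1:
beta < 1 => infant mortality (phase 1)
beta = 1 => useful life (phase 2)
beta > 1 => wear-out (phase 3)
Since beta = 3.36, this is wear-out (increasing failure rate)
Phase = 3

3


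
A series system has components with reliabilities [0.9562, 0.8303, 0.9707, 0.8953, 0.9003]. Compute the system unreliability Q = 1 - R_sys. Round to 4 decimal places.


Components: [0.9562, 0.8303, 0.9707, 0.8953, 0.9003]
After component 1: product = 0.9562
After component 2: product = 0.7939
After component 3: product = 0.7707
After component 4: product = 0.69
After component 5: product = 0.6212
R_sys = 0.6212
Q = 1 - 0.6212 = 0.3788

0.3788


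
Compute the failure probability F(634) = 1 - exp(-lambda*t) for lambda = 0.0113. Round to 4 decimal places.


lambda = 0.0113, t = 634
lambda * t = 7.1642
exp(-7.1642) = 0.0008
F(t) = 1 - 0.0008
F(t) = 0.9992

0.9992


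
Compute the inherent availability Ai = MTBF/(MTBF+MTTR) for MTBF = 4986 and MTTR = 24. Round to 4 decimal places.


MTBF = 4986
MTTR = 24
MTBF + MTTR = 5010
Ai = 4986 / 5010
Ai = 0.9952

0.9952


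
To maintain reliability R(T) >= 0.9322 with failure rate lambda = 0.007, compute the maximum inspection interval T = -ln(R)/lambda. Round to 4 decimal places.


R_target = 0.9322
lambda = 0.007
-ln(0.9322) = 0.0702
T = 0.0702 / 0.007
T = 10.0297

10.0297


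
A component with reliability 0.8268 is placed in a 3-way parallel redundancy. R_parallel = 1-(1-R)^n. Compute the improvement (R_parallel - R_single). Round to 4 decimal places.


R_single = 0.8268, n = 3
1 - R_single = 0.1732
(1 - R_single)^n = 0.1732^3 = 0.0052
R_parallel = 1 - 0.0052 = 0.9948
Improvement = 0.9948 - 0.8268
Improvement = 0.168

0.168


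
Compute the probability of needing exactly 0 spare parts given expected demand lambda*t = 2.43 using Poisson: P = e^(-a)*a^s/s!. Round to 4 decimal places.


a = 2.43, s = 0
e^(-a) = e^(-2.43) = 0.088
a^s = 2.43^0 = 1.0
s! = 1
P = 0.088 * 1.0 / 1
P = 0.088

0.088


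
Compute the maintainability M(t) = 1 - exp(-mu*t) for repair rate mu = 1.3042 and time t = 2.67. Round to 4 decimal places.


mu = 1.3042, t = 2.67
mu * t = 1.3042 * 2.67 = 3.4822
exp(-3.4822) = 0.0307
M(t) = 1 - 0.0307
M(t) = 0.9693

0.9693


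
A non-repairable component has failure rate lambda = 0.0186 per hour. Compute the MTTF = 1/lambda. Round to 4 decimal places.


lambda = 0.0186
MTTF = 1 / 0.0186
MTTF = 53.7634

53.7634


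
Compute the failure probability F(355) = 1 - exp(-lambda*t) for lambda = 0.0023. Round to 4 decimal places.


lambda = 0.0023, t = 355
lambda * t = 0.8165
exp(-0.8165) = 0.442
F(t) = 1 - 0.442
F(t) = 0.558

0.558


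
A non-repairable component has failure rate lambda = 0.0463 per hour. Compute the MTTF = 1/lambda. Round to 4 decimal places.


lambda = 0.0463
MTTF = 1 / 0.0463
MTTF = 21.5983

21.5983


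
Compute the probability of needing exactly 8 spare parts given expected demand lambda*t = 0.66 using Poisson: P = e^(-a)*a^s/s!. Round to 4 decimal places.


a = 0.66, s = 8
e^(-a) = e^(-0.66) = 0.5169
a^s = 0.66^8 = 0.036
s! = 40320
P = 0.5169 * 0.036 / 40320
P = 0.0

0.0


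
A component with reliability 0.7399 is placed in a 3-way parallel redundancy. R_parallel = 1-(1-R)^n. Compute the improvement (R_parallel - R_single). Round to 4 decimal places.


R_single = 0.7399, n = 3
1 - R_single = 0.2601
(1 - R_single)^n = 0.2601^3 = 0.0176
R_parallel = 1 - 0.0176 = 0.9824
Improvement = 0.9824 - 0.7399
Improvement = 0.2425

0.2425


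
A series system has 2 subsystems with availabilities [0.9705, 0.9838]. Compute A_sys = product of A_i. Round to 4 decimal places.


Subsystems: [0.9705, 0.9838]
After subsystem 1 (A=0.9705): product = 0.9705
After subsystem 2 (A=0.9838): product = 0.9548
A_sys = 0.9548

0.9548


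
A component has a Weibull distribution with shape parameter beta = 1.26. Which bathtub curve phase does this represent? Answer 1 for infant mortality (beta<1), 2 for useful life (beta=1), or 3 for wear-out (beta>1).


beta = 1.26
Compare beta to 1:
beta < 1 => infant mortality (phase 1)
beta = 1 => useful life (phase 2)
beta > 1 => wear-out (phase 3)
Since beta = 1.26, this is wear-out (increasing failure rate)
Phase = 3

3


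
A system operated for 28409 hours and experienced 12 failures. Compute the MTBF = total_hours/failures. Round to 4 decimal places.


total_hours = 28409
failures = 12
MTBF = 28409 / 12
MTBF = 2367.4167

2367.4167


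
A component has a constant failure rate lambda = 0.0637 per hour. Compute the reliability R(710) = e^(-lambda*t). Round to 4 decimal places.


lambda = 0.0637
t = 710
lambda * t = 45.227
R(t) = e^(-45.227)
R(t) = 0.0

0.0


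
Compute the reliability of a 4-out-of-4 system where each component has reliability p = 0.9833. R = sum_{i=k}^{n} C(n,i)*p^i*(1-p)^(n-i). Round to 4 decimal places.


k = 4, n = 4, p = 0.9833
i=4: C(4,4)=1 * 0.9833^4 * 0.0167^0 = 0.9349
R = sum of terms = 0.9349

0.9349


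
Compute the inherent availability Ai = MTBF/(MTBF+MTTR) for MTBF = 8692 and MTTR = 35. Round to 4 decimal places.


MTBF = 8692
MTTR = 35
MTBF + MTTR = 8727
Ai = 8692 / 8727
Ai = 0.996

0.996


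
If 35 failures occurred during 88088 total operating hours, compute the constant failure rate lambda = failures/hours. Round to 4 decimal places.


failures = 35
total_hours = 88088
lambda = 35 / 88088
lambda = 0.0004

0.0004


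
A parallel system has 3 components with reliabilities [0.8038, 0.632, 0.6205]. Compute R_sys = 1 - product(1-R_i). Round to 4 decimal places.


Components: [0.8038, 0.632, 0.6205]
(1 - 0.8038) = 0.1962, running product = 0.1962
(1 - 0.632) = 0.368, running product = 0.0722
(1 - 0.6205) = 0.3795, running product = 0.0274
Product of (1-R_i) = 0.0274
R_sys = 1 - 0.0274 = 0.9726

0.9726


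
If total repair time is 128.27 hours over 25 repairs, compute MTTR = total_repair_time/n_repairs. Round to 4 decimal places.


total_repair_time = 128.27
n_repairs = 25
MTTR = 128.27 / 25
MTTR = 5.1308

5.1308


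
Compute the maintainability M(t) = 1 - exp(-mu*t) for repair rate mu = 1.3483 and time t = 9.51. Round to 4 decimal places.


mu = 1.3483, t = 9.51
mu * t = 1.3483 * 9.51 = 12.8223
exp(-12.8223) = 0.0
M(t) = 1 - 0.0
M(t) = 1.0

1.0


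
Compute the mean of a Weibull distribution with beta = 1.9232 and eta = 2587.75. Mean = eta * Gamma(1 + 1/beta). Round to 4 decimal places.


beta = 1.9232, eta = 2587.75
1/beta = 0.52
1 + 1/beta = 1.52
Gamma(1.52) = 0.887
Mean = 2587.75 * 0.887
Mean = 2295.4304

2295.4304


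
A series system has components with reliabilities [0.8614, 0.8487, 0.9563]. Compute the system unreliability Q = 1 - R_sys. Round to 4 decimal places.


Components: [0.8614, 0.8487, 0.9563]
After component 1: product = 0.8614
After component 2: product = 0.7311
After component 3: product = 0.6991
R_sys = 0.6991
Q = 1 - 0.6991 = 0.3009

0.3009


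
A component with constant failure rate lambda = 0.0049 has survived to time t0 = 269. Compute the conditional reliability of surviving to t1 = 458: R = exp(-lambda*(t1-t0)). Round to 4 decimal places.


lambda = 0.0049
t0 = 269, t1 = 458
t1 - t0 = 189
lambda * (t1-t0) = 0.0049 * 189 = 0.9261
R = exp(-0.9261)
R = 0.3961

0.3961


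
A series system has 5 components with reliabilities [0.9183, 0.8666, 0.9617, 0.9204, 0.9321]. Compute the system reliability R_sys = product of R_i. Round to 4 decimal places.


Components: [0.9183, 0.8666, 0.9617, 0.9204, 0.9321]
After component 1 (R=0.9183): product = 0.9183
After component 2 (R=0.8666): product = 0.7958
After component 3 (R=0.9617): product = 0.7653
After component 4 (R=0.9204): product = 0.7044
After component 5 (R=0.9321): product = 0.6566
R_sys = 0.6566

0.6566


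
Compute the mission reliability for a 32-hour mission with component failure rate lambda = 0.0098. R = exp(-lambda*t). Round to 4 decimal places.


lambda = 0.0098
mission_time = 32
lambda * t = 0.0098 * 32 = 0.3136
R = exp(-0.3136)
R = 0.7308

0.7308


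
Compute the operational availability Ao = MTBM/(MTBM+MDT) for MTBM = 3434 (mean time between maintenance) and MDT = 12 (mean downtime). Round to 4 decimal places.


MTBM = 3434
MDT = 12
MTBM + MDT = 3446
Ao = 3434 / 3446
Ao = 0.9965

0.9965


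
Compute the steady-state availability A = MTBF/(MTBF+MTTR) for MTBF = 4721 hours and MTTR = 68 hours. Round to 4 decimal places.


MTBF = 4721
MTTR = 68
MTBF + MTTR = 4789
A = 4721 / 4789
A = 0.9858

0.9858


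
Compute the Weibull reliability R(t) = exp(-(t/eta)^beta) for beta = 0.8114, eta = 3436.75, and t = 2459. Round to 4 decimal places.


beta = 0.8114, eta = 3436.75, t = 2459
t/eta = 2459 / 3436.75 = 0.7155
(t/eta)^beta = 0.7155^0.8114 = 0.7621
R(t) = exp(-0.7621)
R(t) = 0.4667

0.4667


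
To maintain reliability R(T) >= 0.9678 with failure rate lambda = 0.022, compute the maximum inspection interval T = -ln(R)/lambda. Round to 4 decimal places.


R_target = 0.9678
lambda = 0.022
-ln(0.9678) = 0.0327
T = 0.0327 / 0.022
T = 1.4877

1.4877


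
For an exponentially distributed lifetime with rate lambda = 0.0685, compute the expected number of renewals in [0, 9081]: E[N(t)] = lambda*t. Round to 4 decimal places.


lambda = 0.0685
t = 9081
E[N(t)] = lambda * t
E[N(t)] = 0.0685 * 9081
E[N(t)] = 622.0485

622.0485


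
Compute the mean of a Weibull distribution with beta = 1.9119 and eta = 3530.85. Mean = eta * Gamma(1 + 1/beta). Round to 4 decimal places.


beta = 1.9119, eta = 3530.85
1/beta = 0.523
1 + 1/beta = 1.523
Gamma(1.523) = 0.8872
Mean = 3530.85 * 0.8872
Mean = 3132.5381

3132.5381


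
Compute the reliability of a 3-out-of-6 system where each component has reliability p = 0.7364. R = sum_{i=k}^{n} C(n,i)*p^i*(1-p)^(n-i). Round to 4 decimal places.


k = 3, n = 6, p = 0.7364
i=3: C(6,3)=20 * 0.7364^3 * 0.2636^3 = 0.1463
i=4: C(6,4)=15 * 0.7364^4 * 0.2636^2 = 0.3065
i=5: C(6,5)=6 * 0.7364^5 * 0.2636^1 = 0.3425
i=6: C(6,6)=1 * 0.7364^6 * 0.2636^0 = 0.1595
R = sum of terms = 0.9548

0.9548


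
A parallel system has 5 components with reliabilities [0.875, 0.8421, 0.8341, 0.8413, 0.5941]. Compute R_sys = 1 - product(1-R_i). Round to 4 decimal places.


Components: [0.875, 0.8421, 0.8341, 0.8413, 0.5941]
(1 - 0.875) = 0.125, running product = 0.125
(1 - 0.8421) = 0.1579, running product = 0.0197
(1 - 0.8341) = 0.1659, running product = 0.0033
(1 - 0.8413) = 0.1587, running product = 0.0005
(1 - 0.5941) = 0.4059, running product = 0.0002
Product of (1-R_i) = 0.0002
R_sys = 1 - 0.0002 = 0.9998

0.9998


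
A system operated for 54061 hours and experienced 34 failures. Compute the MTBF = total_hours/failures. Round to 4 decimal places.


total_hours = 54061
failures = 34
MTBF = 54061 / 34
MTBF = 1590.0294

1590.0294


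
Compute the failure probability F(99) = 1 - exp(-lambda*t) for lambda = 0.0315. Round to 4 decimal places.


lambda = 0.0315, t = 99
lambda * t = 3.1185
exp(-3.1185) = 0.0442
F(t) = 1 - 0.0442
F(t) = 0.9558

0.9558


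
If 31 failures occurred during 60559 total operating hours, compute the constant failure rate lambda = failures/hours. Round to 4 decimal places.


failures = 31
total_hours = 60559
lambda = 31 / 60559
lambda = 0.0005

0.0005


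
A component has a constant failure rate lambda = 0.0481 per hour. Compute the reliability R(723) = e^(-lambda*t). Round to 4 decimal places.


lambda = 0.0481
t = 723
lambda * t = 34.7763
R(t) = e^(-34.7763)
R(t) = 0.0

0.0


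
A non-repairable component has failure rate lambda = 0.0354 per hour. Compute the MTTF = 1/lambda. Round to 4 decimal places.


lambda = 0.0354
MTTF = 1 / 0.0354
MTTF = 28.2486

28.2486


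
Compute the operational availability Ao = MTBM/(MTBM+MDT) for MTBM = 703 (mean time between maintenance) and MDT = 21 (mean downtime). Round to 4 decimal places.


MTBM = 703
MDT = 21
MTBM + MDT = 724
Ao = 703 / 724
Ao = 0.971

0.971


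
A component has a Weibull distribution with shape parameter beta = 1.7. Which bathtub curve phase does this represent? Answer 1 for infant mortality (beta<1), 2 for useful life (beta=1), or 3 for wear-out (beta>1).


beta = 1.7
Compare beta to 1:
beta < 1 => infant mortality (phase 1)
beta = 1 => useful life (phase 2)
beta > 1 => wear-out (phase 3)
Since beta = 1.7, this is wear-out (increasing failure rate)
Phase = 3

3


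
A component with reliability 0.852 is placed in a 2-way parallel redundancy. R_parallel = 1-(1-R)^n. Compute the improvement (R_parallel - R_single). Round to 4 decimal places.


R_single = 0.852, n = 2
1 - R_single = 0.148
(1 - R_single)^n = 0.148^2 = 0.0219
R_parallel = 1 - 0.0219 = 0.9781
Improvement = 0.9781 - 0.852
Improvement = 0.1261

0.1261


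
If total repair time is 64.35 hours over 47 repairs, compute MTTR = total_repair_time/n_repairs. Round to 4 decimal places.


total_repair_time = 64.35
n_repairs = 47
MTTR = 64.35 / 47
MTTR = 1.3691

1.3691


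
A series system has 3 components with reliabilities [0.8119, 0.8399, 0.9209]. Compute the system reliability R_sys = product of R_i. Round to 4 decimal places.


Components: [0.8119, 0.8399, 0.9209]
After component 1 (R=0.8119): product = 0.8119
After component 2 (R=0.8399): product = 0.6819
After component 3 (R=0.9209): product = 0.628
R_sys = 0.628

0.628


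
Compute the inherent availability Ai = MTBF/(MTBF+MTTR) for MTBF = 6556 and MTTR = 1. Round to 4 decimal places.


MTBF = 6556
MTTR = 1
MTBF + MTTR = 6557
Ai = 6556 / 6557
Ai = 0.9998

0.9998


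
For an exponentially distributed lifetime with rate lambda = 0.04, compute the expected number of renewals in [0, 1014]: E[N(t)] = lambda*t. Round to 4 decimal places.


lambda = 0.04
t = 1014
E[N(t)] = lambda * t
E[N(t)] = 0.04 * 1014
E[N(t)] = 40.56

40.56


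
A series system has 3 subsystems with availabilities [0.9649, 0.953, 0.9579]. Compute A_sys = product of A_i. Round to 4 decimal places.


Subsystems: [0.9649, 0.953, 0.9579]
After subsystem 1 (A=0.9649): product = 0.9649
After subsystem 2 (A=0.953): product = 0.9195
After subsystem 3 (A=0.9579): product = 0.8808
A_sys = 0.8808

0.8808


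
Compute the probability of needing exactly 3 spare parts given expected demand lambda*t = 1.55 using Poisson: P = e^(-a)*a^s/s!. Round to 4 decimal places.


a = 1.55, s = 3
e^(-a) = e^(-1.55) = 0.2122
a^s = 1.55^3 = 3.7239
s! = 6
P = 0.2122 * 3.7239 / 6
P = 0.1317

0.1317


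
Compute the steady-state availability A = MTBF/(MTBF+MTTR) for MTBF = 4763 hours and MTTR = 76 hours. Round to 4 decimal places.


MTBF = 4763
MTTR = 76
MTBF + MTTR = 4839
A = 4763 / 4839
A = 0.9843

0.9843


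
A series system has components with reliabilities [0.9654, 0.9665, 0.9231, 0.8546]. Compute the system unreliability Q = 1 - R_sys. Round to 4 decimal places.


Components: [0.9654, 0.9665, 0.9231, 0.8546]
After component 1: product = 0.9654
After component 2: product = 0.9331
After component 3: product = 0.8613
After component 4: product = 0.7361
R_sys = 0.7361
Q = 1 - 0.7361 = 0.2639

0.2639


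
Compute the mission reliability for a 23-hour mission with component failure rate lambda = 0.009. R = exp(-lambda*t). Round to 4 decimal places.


lambda = 0.009
mission_time = 23
lambda * t = 0.009 * 23 = 0.207
R = exp(-0.207)
R = 0.813

0.813


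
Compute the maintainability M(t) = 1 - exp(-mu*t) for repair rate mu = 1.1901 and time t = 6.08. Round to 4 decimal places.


mu = 1.1901, t = 6.08
mu * t = 1.1901 * 6.08 = 7.2358
exp(-7.2358) = 0.0007
M(t) = 1 - 0.0007
M(t) = 0.9993

0.9993


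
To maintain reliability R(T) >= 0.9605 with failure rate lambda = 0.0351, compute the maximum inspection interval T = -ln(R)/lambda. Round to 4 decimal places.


R_target = 0.9605
lambda = 0.0351
-ln(0.9605) = 0.0403
T = 0.0403 / 0.0351
T = 1.1482

1.1482


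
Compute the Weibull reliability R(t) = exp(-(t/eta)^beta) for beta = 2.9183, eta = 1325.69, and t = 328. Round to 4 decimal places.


beta = 2.9183, eta = 1325.69, t = 328
t/eta = 328 / 1325.69 = 0.2474
(t/eta)^beta = 0.2474^2.9183 = 0.017
R(t) = exp(-0.017)
R(t) = 0.9832

0.9832


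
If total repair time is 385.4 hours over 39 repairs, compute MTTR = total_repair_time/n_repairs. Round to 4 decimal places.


total_repair_time = 385.4
n_repairs = 39
MTTR = 385.4 / 39
MTTR = 9.8821

9.8821


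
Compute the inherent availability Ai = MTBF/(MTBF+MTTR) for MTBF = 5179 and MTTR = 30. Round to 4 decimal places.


MTBF = 5179
MTTR = 30
MTBF + MTTR = 5209
Ai = 5179 / 5209
Ai = 0.9942

0.9942


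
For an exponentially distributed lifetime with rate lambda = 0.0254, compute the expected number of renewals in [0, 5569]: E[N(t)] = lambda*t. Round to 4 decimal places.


lambda = 0.0254
t = 5569
E[N(t)] = lambda * t
E[N(t)] = 0.0254 * 5569
E[N(t)] = 141.4526

141.4526


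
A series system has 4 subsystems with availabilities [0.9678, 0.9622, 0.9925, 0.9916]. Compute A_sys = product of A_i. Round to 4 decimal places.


Subsystems: [0.9678, 0.9622, 0.9925, 0.9916]
After subsystem 1 (A=0.9678): product = 0.9678
After subsystem 2 (A=0.9622): product = 0.9312
After subsystem 3 (A=0.9925): product = 0.9242
After subsystem 4 (A=0.9916): product = 0.9165
A_sys = 0.9165

0.9165


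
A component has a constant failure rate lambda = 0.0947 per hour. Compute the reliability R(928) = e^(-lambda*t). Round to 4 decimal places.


lambda = 0.0947
t = 928
lambda * t = 87.8816
R(t) = e^(-87.8816)
R(t) = 0.0

0.0


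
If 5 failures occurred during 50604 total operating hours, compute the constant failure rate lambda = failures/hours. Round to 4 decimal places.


failures = 5
total_hours = 50604
lambda = 5 / 50604
lambda = 0.0001

0.0001


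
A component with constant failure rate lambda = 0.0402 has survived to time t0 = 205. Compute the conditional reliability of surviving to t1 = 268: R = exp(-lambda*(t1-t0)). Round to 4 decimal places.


lambda = 0.0402
t0 = 205, t1 = 268
t1 - t0 = 63
lambda * (t1-t0) = 0.0402 * 63 = 2.5326
R = exp(-2.5326)
R = 0.0795

0.0795


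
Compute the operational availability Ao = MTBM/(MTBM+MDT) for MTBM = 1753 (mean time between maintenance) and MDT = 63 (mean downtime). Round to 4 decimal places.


MTBM = 1753
MDT = 63
MTBM + MDT = 1816
Ao = 1753 / 1816
Ao = 0.9653

0.9653


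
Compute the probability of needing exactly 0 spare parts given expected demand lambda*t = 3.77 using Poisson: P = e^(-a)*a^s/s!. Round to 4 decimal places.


a = 3.77, s = 0
e^(-a) = e^(-3.77) = 0.0231
a^s = 3.77^0 = 1.0
s! = 1
P = 0.0231 * 1.0 / 1
P = 0.0231

0.0231


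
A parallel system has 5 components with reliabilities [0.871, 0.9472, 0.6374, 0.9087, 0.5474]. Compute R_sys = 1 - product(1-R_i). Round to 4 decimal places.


Components: [0.871, 0.9472, 0.6374, 0.9087, 0.5474]
(1 - 0.871) = 0.129, running product = 0.129
(1 - 0.9472) = 0.0528, running product = 0.0068
(1 - 0.6374) = 0.3626, running product = 0.0025
(1 - 0.9087) = 0.0913, running product = 0.0002
(1 - 0.5474) = 0.4526, running product = 0.0001
Product of (1-R_i) = 0.0001
R_sys = 1 - 0.0001 = 0.9999

0.9999


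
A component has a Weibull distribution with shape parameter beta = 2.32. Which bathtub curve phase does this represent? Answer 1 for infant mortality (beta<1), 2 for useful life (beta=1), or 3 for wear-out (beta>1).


beta = 2.32
Compare beta to 1:
beta < 1 => infant mortality (phase 1)
beta = 1 => useful life (phase 2)
beta > 1 => wear-out (phase 3)
Since beta = 2.32, this is wear-out (increasing failure rate)
Phase = 3

3


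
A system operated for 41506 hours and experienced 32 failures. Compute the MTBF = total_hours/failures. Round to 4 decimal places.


total_hours = 41506
failures = 32
MTBF = 41506 / 32
MTBF = 1297.0625

1297.0625


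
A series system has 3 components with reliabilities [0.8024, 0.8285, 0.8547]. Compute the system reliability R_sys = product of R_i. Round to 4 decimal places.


Components: [0.8024, 0.8285, 0.8547]
After component 1 (R=0.8024): product = 0.8024
After component 2 (R=0.8285): product = 0.6648
After component 3 (R=0.8547): product = 0.5682
R_sys = 0.5682

0.5682


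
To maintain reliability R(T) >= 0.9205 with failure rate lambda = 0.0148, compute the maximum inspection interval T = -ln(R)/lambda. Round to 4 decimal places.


R_target = 0.9205
lambda = 0.0148
-ln(0.9205) = 0.0828
T = 0.0828 / 0.0148
T = 5.5972

5.5972


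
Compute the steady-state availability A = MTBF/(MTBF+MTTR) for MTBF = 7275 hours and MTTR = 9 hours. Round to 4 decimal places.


MTBF = 7275
MTTR = 9
MTBF + MTTR = 7284
A = 7275 / 7284
A = 0.9988

0.9988


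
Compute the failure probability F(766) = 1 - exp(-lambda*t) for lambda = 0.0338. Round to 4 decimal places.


lambda = 0.0338, t = 766
lambda * t = 25.8908
exp(-25.8908) = 0.0
F(t) = 1 - 0.0
F(t) = 1.0

1.0


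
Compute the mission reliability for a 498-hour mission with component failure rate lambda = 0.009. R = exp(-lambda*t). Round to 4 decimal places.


lambda = 0.009
mission_time = 498
lambda * t = 0.009 * 498 = 4.482
R = exp(-4.482)
R = 0.0113

0.0113


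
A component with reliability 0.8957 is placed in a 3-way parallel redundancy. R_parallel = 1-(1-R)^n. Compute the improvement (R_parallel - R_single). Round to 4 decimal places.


R_single = 0.8957, n = 3
1 - R_single = 0.1043
(1 - R_single)^n = 0.1043^3 = 0.0011
R_parallel = 1 - 0.0011 = 0.9989
Improvement = 0.9989 - 0.8957
Improvement = 0.1032

0.1032


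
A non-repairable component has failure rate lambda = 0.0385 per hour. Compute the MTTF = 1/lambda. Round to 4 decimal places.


lambda = 0.0385
MTTF = 1 / 0.0385
MTTF = 25.974

25.974


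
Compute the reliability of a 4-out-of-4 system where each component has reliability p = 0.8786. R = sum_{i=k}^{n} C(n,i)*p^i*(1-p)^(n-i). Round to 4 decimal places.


k = 4, n = 4, p = 0.8786
i=4: C(4,4)=1 * 0.8786^4 * 0.1214^0 = 0.5959
R = sum of terms = 0.5959

0.5959


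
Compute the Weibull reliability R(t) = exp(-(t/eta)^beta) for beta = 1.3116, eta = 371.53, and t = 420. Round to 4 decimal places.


beta = 1.3116, eta = 371.53, t = 420
t/eta = 420 / 371.53 = 1.1305
(t/eta)^beta = 1.1305^1.3116 = 1.1745
R(t) = exp(-1.1745)
R(t) = 0.309

0.309


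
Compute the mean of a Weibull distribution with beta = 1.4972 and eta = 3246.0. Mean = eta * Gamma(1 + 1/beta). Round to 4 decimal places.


beta = 1.4972, eta = 3246.0
1/beta = 0.6679
1 + 1/beta = 1.6679
Gamma(1.6679) = 0.903
Mean = 3246.0 * 0.903
Mean = 2930.9772

2930.9772


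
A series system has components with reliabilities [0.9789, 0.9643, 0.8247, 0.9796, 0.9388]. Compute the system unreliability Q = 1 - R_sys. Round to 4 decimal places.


Components: [0.9789, 0.9643, 0.8247, 0.9796, 0.9388]
After component 1: product = 0.9789
After component 2: product = 0.944
After component 3: product = 0.7785
After component 4: product = 0.7626
After component 5: product = 0.7159
R_sys = 0.7159
Q = 1 - 0.7159 = 0.2841

0.2841


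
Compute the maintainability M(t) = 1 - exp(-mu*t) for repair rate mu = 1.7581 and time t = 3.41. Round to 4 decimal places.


mu = 1.7581, t = 3.41
mu * t = 1.7581 * 3.41 = 5.9951
exp(-5.9951) = 0.0025
M(t) = 1 - 0.0025
M(t) = 0.9975

0.9975


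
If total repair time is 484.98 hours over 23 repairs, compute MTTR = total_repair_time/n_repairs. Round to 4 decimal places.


total_repair_time = 484.98
n_repairs = 23
MTTR = 484.98 / 23
MTTR = 21.0861

21.0861


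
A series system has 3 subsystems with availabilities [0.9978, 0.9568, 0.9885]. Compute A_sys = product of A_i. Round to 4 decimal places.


Subsystems: [0.9978, 0.9568, 0.9885]
After subsystem 1 (A=0.9978): product = 0.9978
After subsystem 2 (A=0.9568): product = 0.9547
After subsystem 3 (A=0.9885): product = 0.9437
A_sys = 0.9437

0.9437


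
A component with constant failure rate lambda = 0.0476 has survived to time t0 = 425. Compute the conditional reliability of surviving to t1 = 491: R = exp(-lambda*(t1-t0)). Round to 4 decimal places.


lambda = 0.0476
t0 = 425, t1 = 491
t1 - t0 = 66
lambda * (t1-t0) = 0.0476 * 66 = 3.1416
R = exp(-3.1416)
R = 0.0432

0.0432


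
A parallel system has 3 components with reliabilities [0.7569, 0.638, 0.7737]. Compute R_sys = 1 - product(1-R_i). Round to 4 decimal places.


Components: [0.7569, 0.638, 0.7737]
(1 - 0.7569) = 0.2431, running product = 0.2431
(1 - 0.638) = 0.362, running product = 0.088
(1 - 0.7737) = 0.2263, running product = 0.0199
Product of (1-R_i) = 0.0199
R_sys = 1 - 0.0199 = 0.9801

0.9801


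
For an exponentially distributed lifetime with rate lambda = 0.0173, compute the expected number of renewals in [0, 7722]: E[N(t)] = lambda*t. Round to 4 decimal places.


lambda = 0.0173
t = 7722
E[N(t)] = lambda * t
E[N(t)] = 0.0173 * 7722
E[N(t)] = 133.5906

133.5906


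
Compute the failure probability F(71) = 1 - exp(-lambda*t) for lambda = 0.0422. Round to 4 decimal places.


lambda = 0.0422, t = 71
lambda * t = 2.9962
exp(-2.9962) = 0.05
F(t) = 1 - 0.05
F(t) = 0.95

0.95


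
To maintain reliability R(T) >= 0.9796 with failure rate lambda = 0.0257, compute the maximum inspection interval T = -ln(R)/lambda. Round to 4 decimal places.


R_target = 0.9796
lambda = 0.0257
-ln(0.9796) = 0.0206
T = 0.0206 / 0.0257
T = 0.802

0.802


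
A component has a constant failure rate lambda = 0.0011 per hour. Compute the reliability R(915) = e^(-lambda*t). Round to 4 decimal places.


lambda = 0.0011
t = 915
lambda * t = 1.0065
R(t) = e^(-1.0065)
R(t) = 0.3655

0.3655


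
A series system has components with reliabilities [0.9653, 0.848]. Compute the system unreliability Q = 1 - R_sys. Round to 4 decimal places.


Components: [0.9653, 0.848]
After component 1: product = 0.9653
After component 2: product = 0.8186
R_sys = 0.8186
Q = 1 - 0.8186 = 0.1814

0.1814


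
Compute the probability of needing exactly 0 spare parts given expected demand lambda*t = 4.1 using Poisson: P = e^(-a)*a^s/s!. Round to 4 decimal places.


a = 4.1, s = 0
e^(-a) = e^(-4.1) = 0.0166
a^s = 4.1^0 = 1.0
s! = 1
P = 0.0166 * 1.0 / 1
P = 0.0166

0.0166


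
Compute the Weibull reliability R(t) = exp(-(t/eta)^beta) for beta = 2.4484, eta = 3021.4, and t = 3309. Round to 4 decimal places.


beta = 2.4484, eta = 3021.4, t = 3309
t/eta = 3309 / 3021.4 = 1.0952
(t/eta)^beta = 1.0952^2.4484 = 1.2493
R(t) = exp(-1.2493)
R(t) = 0.2867

0.2867


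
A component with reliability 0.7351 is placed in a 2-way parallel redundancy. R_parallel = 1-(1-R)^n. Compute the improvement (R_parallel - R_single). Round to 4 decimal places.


R_single = 0.7351, n = 2
1 - R_single = 0.2649
(1 - R_single)^n = 0.2649^2 = 0.0702
R_parallel = 1 - 0.0702 = 0.9298
Improvement = 0.9298 - 0.7351
Improvement = 0.1947

0.1947


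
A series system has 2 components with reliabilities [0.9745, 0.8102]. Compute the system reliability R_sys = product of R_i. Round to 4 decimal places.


Components: [0.9745, 0.8102]
After component 1 (R=0.9745): product = 0.9745
After component 2 (R=0.8102): product = 0.7895
R_sys = 0.7895

0.7895


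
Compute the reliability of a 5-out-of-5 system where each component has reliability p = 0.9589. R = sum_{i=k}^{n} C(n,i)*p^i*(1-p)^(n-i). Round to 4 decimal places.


k = 5, n = 5, p = 0.9589
i=5: C(5,5)=1 * 0.9589^5 * 0.0411^0 = 0.8107
R = sum of terms = 0.8107

0.8107


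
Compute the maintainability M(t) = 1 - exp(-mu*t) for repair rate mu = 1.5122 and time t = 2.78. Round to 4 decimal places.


mu = 1.5122, t = 2.78
mu * t = 1.5122 * 2.78 = 4.2039
exp(-4.2039) = 0.0149
M(t) = 1 - 0.0149
M(t) = 0.9851

0.9851


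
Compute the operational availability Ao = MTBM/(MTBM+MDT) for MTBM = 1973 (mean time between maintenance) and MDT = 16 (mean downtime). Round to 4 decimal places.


MTBM = 1973
MDT = 16
MTBM + MDT = 1989
Ao = 1973 / 1989
Ao = 0.992

0.992


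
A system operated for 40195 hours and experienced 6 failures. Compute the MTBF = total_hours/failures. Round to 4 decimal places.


total_hours = 40195
failures = 6
MTBF = 40195 / 6
MTBF = 6699.1667

6699.1667


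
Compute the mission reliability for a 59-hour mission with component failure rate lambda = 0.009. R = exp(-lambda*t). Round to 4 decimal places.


lambda = 0.009
mission_time = 59
lambda * t = 0.009 * 59 = 0.531
R = exp(-0.531)
R = 0.588

0.588


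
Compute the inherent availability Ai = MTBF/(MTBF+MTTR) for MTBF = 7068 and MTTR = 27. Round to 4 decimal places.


MTBF = 7068
MTTR = 27
MTBF + MTTR = 7095
Ai = 7068 / 7095
Ai = 0.9962

0.9962


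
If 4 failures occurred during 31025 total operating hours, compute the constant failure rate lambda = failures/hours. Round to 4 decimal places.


failures = 4
total_hours = 31025
lambda = 4 / 31025
lambda = 0.0001

0.0001


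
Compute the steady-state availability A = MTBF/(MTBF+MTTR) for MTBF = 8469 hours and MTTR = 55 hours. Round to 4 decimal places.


MTBF = 8469
MTTR = 55
MTBF + MTTR = 8524
A = 8469 / 8524
A = 0.9935

0.9935


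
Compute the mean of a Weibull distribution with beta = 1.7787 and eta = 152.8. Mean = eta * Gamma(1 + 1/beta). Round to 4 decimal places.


beta = 1.7787, eta = 152.8
1/beta = 0.5622
1 + 1/beta = 1.5622
Gamma(1.5622) = 0.8898
Mean = 152.8 * 0.8898
Mean = 135.9645

135.9645


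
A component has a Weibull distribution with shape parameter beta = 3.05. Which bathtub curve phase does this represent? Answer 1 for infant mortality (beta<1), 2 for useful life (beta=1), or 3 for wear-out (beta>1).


beta = 3.05
Compare beta to 1:
beta < 1 => infant mortality (phase 1)
beta = 1 => useful life (phase 2)
beta > 1 => wear-out (phase 3)
Since beta = 3.05, this is wear-out (increasing failure rate)
Phase = 3

3


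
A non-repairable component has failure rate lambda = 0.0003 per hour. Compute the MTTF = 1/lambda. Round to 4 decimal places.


lambda = 0.0003
MTTF = 1 / 0.0003
MTTF = 3333.3333

3333.3333


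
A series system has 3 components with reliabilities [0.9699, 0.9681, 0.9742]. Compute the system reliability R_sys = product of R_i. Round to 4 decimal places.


Components: [0.9699, 0.9681, 0.9742]
After component 1 (R=0.9699): product = 0.9699
After component 2 (R=0.9681): product = 0.939
After component 3 (R=0.9742): product = 0.9147
R_sys = 0.9147

0.9147


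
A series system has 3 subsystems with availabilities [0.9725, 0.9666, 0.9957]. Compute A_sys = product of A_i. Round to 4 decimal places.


Subsystems: [0.9725, 0.9666, 0.9957]
After subsystem 1 (A=0.9725): product = 0.9725
After subsystem 2 (A=0.9666): product = 0.94
After subsystem 3 (A=0.9957): product = 0.936
A_sys = 0.936

0.936


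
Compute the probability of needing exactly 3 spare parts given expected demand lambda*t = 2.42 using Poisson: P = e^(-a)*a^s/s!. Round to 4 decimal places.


a = 2.42, s = 3
e^(-a) = e^(-2.42) = 0.0889
a^s = 2.42^3 = 14.1725
s! = 6
P = 0.0889 * 14.1725 / 6
P = 0.21

0.21


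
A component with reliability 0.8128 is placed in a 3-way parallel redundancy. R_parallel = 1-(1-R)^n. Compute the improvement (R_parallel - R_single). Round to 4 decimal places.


R_single = 0.8128, n = 3
1 - R_single = 0.1872
(1 - R_single)^n = 0.1872^3 = 0.0066
R_parallel = 1 - 0.0066 = 0.9934
Improvement = 0.9934 - 0.8128
Improvement = 0.1806

0.1806


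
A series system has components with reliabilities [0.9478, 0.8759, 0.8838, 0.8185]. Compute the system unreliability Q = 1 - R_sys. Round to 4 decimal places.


Components: [0.9478, 0.8759, 0.8838, 0.8185]
After component 1: product = 0.9478
After component 2: product = 0.8302
After component 3: product = 0.7337
After component 4: product = 0.6005
R_sys = 0.6005
Q = 1 - 0.6005 = 0.3995

0.3995


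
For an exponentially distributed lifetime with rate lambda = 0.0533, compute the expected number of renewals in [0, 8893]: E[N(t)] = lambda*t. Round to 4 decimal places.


lambda = 0.0533
t = 8893
E[N(t)] = lambda * t
E[N(t)] = 0.0533 * 8893
E[N(t)] = 473.9969

473.9969


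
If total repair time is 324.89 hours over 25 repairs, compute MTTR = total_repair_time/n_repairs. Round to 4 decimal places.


total_repair_time = 324.89
n_repairs = 25
MTTR = 324.89 / 25
MTTR = 12.9956

12.9956


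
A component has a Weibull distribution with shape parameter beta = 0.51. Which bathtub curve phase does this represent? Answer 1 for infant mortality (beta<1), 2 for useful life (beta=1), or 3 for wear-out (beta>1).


beta = 0.51
Compare beta to 1:
beta < 1 => infant mortality (phase 1)
beta = 1 => useful life (phase 2)
beta > 1 => wear-out (phase 3)
Since beta = 0.51, this is infant mortality (decreasing failure rate)
Phase = 1

1


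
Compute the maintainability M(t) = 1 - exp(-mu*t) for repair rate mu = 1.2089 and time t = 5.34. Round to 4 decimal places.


mu = 1.2089, t = 5.34
mu * t = 1.2089 * 5.34 = 6.4555
exp(-6.4555) = 0.0016
M(t) = 1 - 0.0016
M(t) = 0.9984

0.9984


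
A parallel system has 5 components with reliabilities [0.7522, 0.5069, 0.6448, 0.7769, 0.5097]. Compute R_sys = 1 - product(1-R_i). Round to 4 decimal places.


Components: [0.7522, 0.5069, 0.6448, 0.7769, 0.5097]
(1 - 0.7522) = 0.2478, running product = 0.2478
(1 - 0.5069) = 0.4931, running product = 0.1222
(1 - 0.6448) = 0.3552, running product = 0.0434
(1 - 0.7769) = 0.2231, running product = 0.0097
(1 - 0.5097) = 0.4903, running product = 0.0047
Product of (1-R_i) = 0.0047
R_sys = 1 - 0.0047 = 0.9953

0.9953


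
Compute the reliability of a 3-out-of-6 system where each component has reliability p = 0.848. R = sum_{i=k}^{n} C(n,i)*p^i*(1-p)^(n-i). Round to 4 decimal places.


k = 3, n = 6, p = 0.848
i=3: C(6,3)=20 * 0.848^3 * 0.152^3 = 0.0428
i=4: C(6,4)=15 * 0.848^4 * 0.152^2 = 0.1792
i=5: C(6,5)=6 * 0.848^5 * 0.152^1 = 0.3999
i=6: C(6,6)=1 * 0.848^6 * 0.152^0 = 0.3719
R = sum of terms = 0.9938

0.9938
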